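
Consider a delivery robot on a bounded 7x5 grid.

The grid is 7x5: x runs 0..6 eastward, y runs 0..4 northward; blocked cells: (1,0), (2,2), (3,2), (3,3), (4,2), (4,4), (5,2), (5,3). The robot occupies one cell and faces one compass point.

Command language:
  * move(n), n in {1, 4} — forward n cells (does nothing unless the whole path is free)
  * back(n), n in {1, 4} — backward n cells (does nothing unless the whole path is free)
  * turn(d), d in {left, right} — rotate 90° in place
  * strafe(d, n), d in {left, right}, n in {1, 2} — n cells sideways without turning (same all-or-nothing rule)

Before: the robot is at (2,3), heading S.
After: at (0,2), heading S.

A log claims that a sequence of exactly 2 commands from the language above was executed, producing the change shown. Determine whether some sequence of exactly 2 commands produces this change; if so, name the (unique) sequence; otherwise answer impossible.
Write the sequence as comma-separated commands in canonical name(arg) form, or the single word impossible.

key: running move(1) before strafe(right, 2) would end elsewhere — order is forced
start: at (2,3), heading S
[1] after strafe(right, 2): at (0,3), heading S
[2] after move(1): at (0,2), heading S
uniquely the one of 100 2-step routes that fits.

strafe(right, 2), move(1)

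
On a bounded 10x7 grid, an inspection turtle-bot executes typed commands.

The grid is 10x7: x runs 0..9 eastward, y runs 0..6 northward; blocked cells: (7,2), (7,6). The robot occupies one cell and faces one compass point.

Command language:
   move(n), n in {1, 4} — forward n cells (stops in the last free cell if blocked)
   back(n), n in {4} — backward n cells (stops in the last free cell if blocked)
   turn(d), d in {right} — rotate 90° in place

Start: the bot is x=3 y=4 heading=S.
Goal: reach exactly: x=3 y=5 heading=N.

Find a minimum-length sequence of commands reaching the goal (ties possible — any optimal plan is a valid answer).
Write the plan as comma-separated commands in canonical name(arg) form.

turn(right), turn(right), move(1)

start: x=3 y=4 heading=S
t=1 turn(right) ⇒ x=3 y=4 heading=W
t=2 turn(right) ⇒ x=3 y=4 heading=N
t=3 move(1) ⇒ x=3 y=5 heading=N
nothing shorter than 3 reaches the goal.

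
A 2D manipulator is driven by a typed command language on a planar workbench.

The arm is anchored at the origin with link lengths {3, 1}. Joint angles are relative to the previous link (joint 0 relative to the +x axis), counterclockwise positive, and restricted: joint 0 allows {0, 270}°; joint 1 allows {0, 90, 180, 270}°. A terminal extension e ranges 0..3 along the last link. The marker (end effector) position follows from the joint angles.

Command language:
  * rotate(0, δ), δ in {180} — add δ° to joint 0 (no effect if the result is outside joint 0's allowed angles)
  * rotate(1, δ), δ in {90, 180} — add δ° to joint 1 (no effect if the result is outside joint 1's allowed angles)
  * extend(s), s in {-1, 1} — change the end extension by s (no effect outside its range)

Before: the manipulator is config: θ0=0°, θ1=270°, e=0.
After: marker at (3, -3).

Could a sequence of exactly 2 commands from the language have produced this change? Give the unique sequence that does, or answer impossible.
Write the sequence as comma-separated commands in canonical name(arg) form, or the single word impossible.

begin: config: θ0=0°, θ1=270°, e=0
[1] after extend(1): config: θ0=0°, θ1=270°, e=1
[2] after extend(1): config: θ0=0°, θ1=270°, e=2
uniquely the one of 25 2-step routes that fits.

extend(1), extend(1)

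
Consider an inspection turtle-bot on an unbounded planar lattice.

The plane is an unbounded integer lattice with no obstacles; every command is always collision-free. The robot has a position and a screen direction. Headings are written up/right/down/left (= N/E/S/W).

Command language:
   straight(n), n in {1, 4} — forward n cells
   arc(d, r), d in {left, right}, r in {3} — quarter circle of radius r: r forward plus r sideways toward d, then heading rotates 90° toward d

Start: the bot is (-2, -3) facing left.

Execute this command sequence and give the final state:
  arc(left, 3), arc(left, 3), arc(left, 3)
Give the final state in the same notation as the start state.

(1, -6) facing up

start: (-2, -3) facing left
t=1 arc(left, 3) ⇒ (-5, -6) facing down
t=2 arc(left, 3) ⇒ (-2, -9) facing right
t=3 arc(left, 3) ⇒ (1, -6) facing up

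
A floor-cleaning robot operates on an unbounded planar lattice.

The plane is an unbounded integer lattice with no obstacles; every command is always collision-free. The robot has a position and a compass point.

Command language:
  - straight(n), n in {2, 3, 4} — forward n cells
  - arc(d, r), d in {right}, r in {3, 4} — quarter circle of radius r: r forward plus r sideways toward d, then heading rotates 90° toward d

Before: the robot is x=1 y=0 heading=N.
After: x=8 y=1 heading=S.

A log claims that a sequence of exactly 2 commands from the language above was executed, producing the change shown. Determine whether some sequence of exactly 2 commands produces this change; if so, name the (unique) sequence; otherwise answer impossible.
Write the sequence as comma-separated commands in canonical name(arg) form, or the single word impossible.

key: cell and facing (now S) both changed — the 2 commands mix motion and turning
from: x=1 y=0 heading=N
step 1 (arc(right, 4)): x=5 y=4 heading=E
step 2 (arc(right, 3)): x=8 y=1 heading=S
uniquely the one of 25 2-step routes that fits.

arc(right, 4), arc(right, 3)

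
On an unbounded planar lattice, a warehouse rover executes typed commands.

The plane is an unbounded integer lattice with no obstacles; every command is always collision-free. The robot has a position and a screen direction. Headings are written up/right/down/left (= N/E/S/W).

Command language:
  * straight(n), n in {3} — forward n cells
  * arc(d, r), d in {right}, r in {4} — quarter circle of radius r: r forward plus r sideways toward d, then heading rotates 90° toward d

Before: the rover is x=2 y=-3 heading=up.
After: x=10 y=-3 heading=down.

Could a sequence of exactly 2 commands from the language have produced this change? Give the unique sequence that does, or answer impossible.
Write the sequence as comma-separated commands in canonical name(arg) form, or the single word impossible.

key: cell and facing (now S) both changed — the 2 commands mix motion and turning
initial: x=2 y=-3 heading=up
step 1 (arc(right, 4)): x=6 y=1 heading=right
step 2 (arc(right, 4)): x=10 y=-3 heading=down
uniquely the one of 4 2-step routes that fits.

arc(right, 4), arc(right, 4)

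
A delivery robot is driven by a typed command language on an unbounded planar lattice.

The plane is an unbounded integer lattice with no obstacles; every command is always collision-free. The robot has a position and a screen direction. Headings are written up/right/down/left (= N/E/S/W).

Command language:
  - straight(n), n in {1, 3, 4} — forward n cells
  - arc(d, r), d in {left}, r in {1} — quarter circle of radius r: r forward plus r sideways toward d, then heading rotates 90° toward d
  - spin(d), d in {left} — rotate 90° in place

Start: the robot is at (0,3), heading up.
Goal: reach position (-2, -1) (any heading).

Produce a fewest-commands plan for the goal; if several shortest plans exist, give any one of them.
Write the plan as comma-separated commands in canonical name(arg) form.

from: at (0,3), heading up
step 1 (arc(left, 1)): at (-1,4), heading left
step 2 (arc(left, 1)): at (-2,3), heading down
step 3 (straight(4)): at (-2,-1), heading down
shorter routes all fall short; 3 is best.

arc(left, 1), arc(left, 1), straight(4)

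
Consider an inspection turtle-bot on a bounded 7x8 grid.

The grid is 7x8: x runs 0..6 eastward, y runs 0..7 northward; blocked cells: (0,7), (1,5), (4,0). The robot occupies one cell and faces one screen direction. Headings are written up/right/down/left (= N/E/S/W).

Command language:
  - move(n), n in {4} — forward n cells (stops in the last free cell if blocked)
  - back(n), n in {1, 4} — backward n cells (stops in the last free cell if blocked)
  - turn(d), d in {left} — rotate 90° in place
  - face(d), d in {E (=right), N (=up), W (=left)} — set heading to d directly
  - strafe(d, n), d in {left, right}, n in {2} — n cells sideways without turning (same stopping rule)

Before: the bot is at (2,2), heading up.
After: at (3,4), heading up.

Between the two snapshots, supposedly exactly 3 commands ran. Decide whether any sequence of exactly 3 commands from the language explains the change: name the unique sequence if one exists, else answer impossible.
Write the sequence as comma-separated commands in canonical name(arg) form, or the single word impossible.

key: still facing N at the end — nothing in the sequence rotates
initial: at (2,2), heading up
t=1 back(4) ⇒ at (2,0), heading up
t=2 strafe(right, 2) ⇒ at (3,0), heading up
t=3 move(4) ⇒ at (3,4), heading up
no rival 3-sequence matches.

back(4), strafe(right, 2), move(4)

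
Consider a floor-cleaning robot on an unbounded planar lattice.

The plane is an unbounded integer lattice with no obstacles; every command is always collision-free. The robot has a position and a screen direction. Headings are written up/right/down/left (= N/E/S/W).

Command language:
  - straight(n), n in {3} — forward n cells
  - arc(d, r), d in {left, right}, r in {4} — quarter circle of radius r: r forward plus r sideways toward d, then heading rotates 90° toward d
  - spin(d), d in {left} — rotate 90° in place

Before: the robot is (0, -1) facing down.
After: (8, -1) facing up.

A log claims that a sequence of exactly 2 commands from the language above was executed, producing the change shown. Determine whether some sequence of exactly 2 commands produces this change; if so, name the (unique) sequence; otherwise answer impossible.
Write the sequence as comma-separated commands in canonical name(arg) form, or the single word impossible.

key: position moved to (8,-1) AND the heading swung to N — translation plus rotation needed
t0: (0, -1) facing down
1. arc(left, 4) → (4, -5) facing right
2. arc(left, 4) → (8, -1) facing up
no rival 2-sequence matches.

arc(left, 4), arc(left, 4)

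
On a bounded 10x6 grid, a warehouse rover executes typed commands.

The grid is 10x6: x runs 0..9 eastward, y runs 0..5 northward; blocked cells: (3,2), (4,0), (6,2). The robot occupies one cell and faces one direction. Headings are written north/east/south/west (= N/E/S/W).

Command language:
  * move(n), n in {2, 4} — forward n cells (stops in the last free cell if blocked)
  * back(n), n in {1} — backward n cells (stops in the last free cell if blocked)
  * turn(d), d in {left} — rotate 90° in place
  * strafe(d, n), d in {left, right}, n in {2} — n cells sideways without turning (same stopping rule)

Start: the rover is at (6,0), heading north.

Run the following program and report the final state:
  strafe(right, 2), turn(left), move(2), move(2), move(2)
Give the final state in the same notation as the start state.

at (5,0), heading west

start: at (6,0), heading north
step 1 (strafe(right, 2)): at (8,0), heading north
step 2 (turn(left)): at (8,0), heading west
step 3 (move(2)): at (6,0), heading west
step 4 (move(2)): at (5,0), heading west
step 5 (move(2)): at (5,0), heading west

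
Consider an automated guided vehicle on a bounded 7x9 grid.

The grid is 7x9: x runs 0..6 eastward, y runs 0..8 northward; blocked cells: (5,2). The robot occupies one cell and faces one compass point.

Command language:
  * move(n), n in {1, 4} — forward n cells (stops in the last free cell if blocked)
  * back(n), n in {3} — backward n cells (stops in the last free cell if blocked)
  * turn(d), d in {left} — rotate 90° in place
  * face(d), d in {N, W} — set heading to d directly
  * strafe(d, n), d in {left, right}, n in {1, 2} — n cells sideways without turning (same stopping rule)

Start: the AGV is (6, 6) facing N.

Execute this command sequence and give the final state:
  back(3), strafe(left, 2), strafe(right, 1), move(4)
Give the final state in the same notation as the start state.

from: (6, 6) facing N
1. back(3) → (6, 3) facing N
2. strafe(left, 2) → (4, 3) facing N
3. strafe(right, 1) → (5, 3) facing N
4. move(4) → (5, 7) facing N

(5, 7) facing N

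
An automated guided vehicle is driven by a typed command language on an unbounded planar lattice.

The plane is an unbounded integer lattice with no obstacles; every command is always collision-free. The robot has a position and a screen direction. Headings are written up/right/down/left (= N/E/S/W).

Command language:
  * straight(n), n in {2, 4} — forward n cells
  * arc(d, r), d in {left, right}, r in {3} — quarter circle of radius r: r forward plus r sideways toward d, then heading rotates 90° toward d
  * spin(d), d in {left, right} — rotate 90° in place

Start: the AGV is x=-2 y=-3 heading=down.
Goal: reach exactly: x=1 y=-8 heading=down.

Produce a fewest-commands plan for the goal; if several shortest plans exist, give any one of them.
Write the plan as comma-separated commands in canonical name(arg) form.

spin(left), arc(right, 3), straight(2)

t0: x=-2 y=-3 heading=down
t=1 spin(left) ⇒ x=-2 y=-3 heading=right
t=2 arc(right, 3) ⇒ x=1 y=-6 heading=down
t=3 straight(2) ⇒ x=1 y=-8 heading=down
minimal: 3 command(s), checked below 3.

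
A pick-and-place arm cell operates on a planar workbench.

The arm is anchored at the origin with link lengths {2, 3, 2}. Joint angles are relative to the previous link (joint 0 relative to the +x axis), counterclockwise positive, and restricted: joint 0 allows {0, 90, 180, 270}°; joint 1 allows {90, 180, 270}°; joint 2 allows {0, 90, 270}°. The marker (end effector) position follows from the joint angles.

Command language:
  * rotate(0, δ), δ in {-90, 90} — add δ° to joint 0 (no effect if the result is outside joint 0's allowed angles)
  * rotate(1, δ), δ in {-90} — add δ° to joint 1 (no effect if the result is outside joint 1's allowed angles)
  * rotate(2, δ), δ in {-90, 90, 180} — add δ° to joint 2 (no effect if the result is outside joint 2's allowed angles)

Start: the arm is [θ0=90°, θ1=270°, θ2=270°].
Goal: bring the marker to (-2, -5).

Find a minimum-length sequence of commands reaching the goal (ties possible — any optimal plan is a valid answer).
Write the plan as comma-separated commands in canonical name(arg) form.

begin: [θ0=90°, θ1=270°, θ2=270°]
[1] after rotate(1, -90): [θ0=90°, θ1=180°, θ2=270°]
[2] after rotate(1, -90): [θ0=90°, θ1=90°, θ2=270°]
[3] after rotate(0, 90): [θ0=180°, θ1=90°, θ2=270°]
[4] after rotate(2, 90): [θ0=180°, θ1=90°, θ2=0°]
nothing shorter than 4 reaches the goal.

rotate(1, -90), rotate(1, -90), rotate(0, 90), rotate(2, 90)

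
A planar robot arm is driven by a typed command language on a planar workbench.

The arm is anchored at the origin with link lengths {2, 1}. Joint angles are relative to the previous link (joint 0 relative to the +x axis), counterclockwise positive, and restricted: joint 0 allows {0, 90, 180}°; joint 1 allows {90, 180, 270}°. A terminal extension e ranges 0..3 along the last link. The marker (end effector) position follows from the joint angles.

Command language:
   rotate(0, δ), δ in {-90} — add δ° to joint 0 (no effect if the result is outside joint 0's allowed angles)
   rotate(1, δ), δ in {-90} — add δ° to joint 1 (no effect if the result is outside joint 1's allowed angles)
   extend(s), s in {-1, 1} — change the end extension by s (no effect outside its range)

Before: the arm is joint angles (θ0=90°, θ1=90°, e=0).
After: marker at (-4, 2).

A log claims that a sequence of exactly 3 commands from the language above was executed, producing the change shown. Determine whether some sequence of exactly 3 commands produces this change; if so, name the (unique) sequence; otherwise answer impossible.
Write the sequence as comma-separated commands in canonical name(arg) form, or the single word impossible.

start: joint angles (θ0=90°, θ1=90°, e=0)
t=1 extend(1) ⇒ joint angles (θ0=90°, θ1=90°, e=1)
t=2 extend(1) ⇒ joint angles (θ0=90°, θ1=90°, e=2)
t=3 extend(1) ⇒ joint angles (θ0=90°, θ1=90°, e=3)
uniquely the one of 64 3-step routes that fits.

extend(1), extend(1), extend(1)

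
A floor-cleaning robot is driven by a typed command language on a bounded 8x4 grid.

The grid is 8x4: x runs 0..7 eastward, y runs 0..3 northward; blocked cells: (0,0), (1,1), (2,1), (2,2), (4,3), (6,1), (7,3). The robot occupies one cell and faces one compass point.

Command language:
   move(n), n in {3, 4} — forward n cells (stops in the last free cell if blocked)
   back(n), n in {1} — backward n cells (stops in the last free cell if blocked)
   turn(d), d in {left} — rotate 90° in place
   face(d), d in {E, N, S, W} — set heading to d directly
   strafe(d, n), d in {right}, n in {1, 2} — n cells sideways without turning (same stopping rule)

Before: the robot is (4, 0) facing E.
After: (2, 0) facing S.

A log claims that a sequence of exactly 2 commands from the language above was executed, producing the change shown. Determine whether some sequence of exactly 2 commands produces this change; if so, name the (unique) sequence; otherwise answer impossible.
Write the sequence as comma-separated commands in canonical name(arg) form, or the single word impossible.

face(S), strafe(right, 2)

key: running strafe(right, 2) before face(S) would end elsewhere — order is forced
from: (4, 0) facing E
t=1 face(S) ⇒ (4, 0) facing S
t=2 strafe(right, 2) ⇒ (2, 0) facing S
no other 2-command option fits: unique.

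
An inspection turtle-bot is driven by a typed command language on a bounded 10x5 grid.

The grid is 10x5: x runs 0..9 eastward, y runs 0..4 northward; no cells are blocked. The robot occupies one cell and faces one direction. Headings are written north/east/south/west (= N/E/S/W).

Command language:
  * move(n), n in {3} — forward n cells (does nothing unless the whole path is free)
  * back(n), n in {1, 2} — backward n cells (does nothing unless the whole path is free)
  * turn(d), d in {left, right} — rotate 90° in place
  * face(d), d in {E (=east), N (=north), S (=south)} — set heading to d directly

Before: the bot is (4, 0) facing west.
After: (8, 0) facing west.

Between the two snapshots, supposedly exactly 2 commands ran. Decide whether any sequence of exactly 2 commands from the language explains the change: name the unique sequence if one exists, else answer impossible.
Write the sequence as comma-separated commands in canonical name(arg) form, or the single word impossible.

back(2), back(2)

key: still facing W at the end — nothing in the sequence rotates
from: (4, 0) facing west
step 1 (back(2)): (6, 0) facing west
step 2 (back(2)): (8, 0) facing west
uniquely the one of 64 2-step routes that fits.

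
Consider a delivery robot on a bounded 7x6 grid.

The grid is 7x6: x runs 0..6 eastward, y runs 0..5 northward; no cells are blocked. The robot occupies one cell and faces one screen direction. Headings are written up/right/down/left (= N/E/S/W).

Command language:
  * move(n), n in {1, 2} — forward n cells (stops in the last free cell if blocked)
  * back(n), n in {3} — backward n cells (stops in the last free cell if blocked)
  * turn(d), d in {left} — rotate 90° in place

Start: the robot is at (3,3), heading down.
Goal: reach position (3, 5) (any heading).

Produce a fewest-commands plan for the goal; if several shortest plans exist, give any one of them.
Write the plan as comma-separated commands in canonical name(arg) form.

back(3)

initial: at (3,3), heading down
[1] after back(3): at (3,5), heading down
minimal: 1 command(s), checked below 1.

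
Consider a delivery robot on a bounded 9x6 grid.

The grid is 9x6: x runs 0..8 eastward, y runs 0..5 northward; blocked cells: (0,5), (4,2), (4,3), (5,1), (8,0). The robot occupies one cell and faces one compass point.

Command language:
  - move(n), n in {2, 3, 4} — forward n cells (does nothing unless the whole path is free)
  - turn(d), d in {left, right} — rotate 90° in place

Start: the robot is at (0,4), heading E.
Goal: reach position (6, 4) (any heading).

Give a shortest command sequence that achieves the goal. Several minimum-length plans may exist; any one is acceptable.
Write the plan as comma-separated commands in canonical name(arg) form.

move(3), move(3)

initial: at (0,4), heading E
1. move(3) → at (3,4), heading E
2. move(3) → at (6,4), heading E
shorter routes all fall short; 2 is best.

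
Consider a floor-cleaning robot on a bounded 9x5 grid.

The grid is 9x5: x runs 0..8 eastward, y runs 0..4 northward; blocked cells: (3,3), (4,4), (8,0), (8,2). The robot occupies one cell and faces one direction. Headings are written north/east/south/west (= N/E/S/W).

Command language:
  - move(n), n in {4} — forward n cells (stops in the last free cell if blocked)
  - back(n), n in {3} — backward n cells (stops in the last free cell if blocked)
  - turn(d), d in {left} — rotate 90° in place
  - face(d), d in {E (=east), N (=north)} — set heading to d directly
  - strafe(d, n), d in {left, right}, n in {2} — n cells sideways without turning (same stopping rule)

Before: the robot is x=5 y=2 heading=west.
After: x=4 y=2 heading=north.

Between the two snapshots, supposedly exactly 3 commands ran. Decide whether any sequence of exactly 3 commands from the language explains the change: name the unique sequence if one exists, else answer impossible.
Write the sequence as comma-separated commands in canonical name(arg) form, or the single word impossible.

move(4), back(3), face(N)

key: running face(N) before move(4) would end elsewhere — order is forced
t0: x=5 y=2 heading=west
1. move(4) → x=1 y=2 heading=west
2. back(3) → x=4 y=2 heading=west
3. face(N) → x=4 y=2 heading=north
uniquely the one of 343 3-step routes that fits.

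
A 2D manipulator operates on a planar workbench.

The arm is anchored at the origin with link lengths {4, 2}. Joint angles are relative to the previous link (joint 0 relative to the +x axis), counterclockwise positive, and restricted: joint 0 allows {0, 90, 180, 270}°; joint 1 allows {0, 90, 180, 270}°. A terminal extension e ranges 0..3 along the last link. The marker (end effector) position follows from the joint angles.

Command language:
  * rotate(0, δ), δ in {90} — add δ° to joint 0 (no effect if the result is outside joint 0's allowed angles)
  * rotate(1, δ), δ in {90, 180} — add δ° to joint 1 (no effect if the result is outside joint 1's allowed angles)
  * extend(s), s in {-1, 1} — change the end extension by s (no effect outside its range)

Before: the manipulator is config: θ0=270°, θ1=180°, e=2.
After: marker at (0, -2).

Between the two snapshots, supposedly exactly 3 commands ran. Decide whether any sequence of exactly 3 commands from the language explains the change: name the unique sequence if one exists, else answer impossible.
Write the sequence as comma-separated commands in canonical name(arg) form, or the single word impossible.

extend(-1), extend(-1), extend(-1)

start: config: θ0=270°, θ1=180°, e=2
t=1 extend(-1) ⇒ config: θ0=270°, θ1=180°, e=1
t=2 extend(-1) ⇒ config: θ0=270°, θ1=180°, e=0
t=3 extend(-1) ⇒ config: θ0=270°, θ1=180°, e=0
uniquely the one of 125 3-step routes that fits.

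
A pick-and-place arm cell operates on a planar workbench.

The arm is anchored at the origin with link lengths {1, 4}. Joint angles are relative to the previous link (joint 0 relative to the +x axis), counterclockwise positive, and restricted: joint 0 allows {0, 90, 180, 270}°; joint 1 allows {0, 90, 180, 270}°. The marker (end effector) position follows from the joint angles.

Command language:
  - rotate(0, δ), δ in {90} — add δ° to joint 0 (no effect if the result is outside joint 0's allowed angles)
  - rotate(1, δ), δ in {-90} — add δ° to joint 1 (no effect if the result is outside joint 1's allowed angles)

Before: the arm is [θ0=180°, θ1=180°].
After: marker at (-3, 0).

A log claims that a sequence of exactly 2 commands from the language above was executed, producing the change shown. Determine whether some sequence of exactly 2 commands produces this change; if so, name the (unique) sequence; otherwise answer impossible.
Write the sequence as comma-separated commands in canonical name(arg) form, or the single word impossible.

rotate(0, 90), rotate(0, 90)

t0: [θ0=180°, θ1=180°]
1. rotate(0, 90) → [θ0=270°, θ1=180°]
2. rotate(0, 90) → [θ0=0°, θ1=180°]
no rival 2-sequence matches.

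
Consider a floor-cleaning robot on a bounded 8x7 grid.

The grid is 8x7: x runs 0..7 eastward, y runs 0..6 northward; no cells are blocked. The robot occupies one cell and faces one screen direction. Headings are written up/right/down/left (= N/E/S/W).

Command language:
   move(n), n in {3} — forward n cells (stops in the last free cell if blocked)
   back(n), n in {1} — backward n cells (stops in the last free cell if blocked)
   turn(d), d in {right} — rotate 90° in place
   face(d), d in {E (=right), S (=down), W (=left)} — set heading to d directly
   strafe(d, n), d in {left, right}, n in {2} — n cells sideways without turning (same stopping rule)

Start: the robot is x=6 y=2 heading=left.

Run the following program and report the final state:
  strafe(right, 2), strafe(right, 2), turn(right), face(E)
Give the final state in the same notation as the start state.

from: x=6 y=2 heading=left
[1] after strafe(right, 2): x=6 y=4 heading=left
[2] after strafe(right, 2): x=6 y=6 heading=left
[3] after turn(right): x=6 y=6 heading=up
[4] after face(E): x=6 y=6 heading=right

x=6 y=6 heading=right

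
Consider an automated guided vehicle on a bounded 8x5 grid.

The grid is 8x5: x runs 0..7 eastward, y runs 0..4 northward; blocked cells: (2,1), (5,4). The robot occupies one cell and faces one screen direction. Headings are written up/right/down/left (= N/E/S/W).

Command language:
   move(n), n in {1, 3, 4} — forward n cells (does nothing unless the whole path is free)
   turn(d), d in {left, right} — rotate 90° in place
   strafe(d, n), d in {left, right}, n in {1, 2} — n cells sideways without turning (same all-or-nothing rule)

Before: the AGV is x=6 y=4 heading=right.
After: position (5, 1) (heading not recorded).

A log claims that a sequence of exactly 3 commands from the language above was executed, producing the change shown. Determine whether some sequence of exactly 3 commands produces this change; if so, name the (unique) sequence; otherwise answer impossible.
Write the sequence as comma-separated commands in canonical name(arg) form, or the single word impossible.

key: running strafe(right, 1) before turn(right) would end elsewhere — order is forced
start: x=6 y=4 heading=right
step 1 (turn(right)): x=6 y=4 heading=down
step 2 (move(3)): x=6 y=1 heading=down
step 3 (strafe(right, 1)): x=5 y=1 heading=down
uniquely the one of 729 3-step routes that fits.

turn(right), move(3), strafe(right, 1)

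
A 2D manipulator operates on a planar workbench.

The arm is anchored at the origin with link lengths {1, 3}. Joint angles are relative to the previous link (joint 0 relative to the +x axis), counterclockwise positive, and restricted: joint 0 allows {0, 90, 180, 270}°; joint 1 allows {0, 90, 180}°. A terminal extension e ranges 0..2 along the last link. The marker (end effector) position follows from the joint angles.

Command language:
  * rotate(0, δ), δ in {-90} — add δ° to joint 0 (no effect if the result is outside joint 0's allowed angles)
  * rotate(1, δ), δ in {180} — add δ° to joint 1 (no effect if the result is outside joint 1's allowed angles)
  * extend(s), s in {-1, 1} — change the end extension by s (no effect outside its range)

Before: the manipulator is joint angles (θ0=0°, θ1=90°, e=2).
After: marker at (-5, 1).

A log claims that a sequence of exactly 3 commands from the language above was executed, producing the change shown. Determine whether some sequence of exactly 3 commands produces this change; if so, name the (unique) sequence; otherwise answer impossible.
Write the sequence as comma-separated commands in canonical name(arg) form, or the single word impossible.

from: joint angles (θ0=0°, θ1=90°, e=2)
step 1 (rotate(0, -90)): joint angles (θ0=270°, θ1=90°, e=2)
step 2 (rotate(0, -90)): joint angles (θ0=180°, θ1=90°, e=2)
step 3 (rotate(0, -90)): joint angles (θ0=90°, θ1=90°, e=2)
all 64 alternatives checked — unique.

rotate(0, -90), rotate(0, -90), rotate(0, -90)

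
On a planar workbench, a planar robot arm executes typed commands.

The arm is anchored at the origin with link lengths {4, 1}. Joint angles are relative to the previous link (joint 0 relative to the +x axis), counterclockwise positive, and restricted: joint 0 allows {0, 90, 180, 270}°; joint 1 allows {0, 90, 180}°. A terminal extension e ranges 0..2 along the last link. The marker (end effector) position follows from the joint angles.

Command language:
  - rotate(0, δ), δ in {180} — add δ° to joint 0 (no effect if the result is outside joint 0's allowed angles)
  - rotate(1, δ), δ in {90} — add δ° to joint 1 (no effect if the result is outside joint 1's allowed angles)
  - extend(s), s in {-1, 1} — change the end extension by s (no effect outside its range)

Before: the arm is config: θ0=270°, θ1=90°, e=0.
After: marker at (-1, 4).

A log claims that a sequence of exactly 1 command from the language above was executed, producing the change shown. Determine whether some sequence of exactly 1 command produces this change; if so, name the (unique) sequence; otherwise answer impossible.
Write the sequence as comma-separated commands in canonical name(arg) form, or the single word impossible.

rotate(0, 180)

start: config: θ0=270°, θ1=90°, e=0
1. rotate(0, 180) → config: θ0=90°, θ1=90°, e=0
no rival 1-sequence matches.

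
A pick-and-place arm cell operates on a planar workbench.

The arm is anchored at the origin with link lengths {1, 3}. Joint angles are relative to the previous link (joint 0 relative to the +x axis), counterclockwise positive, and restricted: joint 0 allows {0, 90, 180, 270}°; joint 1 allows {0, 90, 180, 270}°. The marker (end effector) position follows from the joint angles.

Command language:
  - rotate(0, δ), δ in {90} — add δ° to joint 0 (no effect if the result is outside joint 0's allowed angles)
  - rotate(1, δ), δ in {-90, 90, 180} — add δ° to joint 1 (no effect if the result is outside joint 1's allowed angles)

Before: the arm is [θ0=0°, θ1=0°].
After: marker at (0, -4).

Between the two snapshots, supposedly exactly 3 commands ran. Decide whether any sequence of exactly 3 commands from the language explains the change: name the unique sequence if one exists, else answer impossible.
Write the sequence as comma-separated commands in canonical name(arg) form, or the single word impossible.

rotate(0, 90), rotate(0, 90), rotate(0, 90)

start: [θ0=0°, θ1=0°]
1. rotate(0, 90) → [θ0=90°, θ1=0°]
2. rotate(0, 90) → [θ0=180°, θ1=0°]
3. rotate(0, 90) → [θ0=270°, θ1=0°]
no other 3-command option fits: unique.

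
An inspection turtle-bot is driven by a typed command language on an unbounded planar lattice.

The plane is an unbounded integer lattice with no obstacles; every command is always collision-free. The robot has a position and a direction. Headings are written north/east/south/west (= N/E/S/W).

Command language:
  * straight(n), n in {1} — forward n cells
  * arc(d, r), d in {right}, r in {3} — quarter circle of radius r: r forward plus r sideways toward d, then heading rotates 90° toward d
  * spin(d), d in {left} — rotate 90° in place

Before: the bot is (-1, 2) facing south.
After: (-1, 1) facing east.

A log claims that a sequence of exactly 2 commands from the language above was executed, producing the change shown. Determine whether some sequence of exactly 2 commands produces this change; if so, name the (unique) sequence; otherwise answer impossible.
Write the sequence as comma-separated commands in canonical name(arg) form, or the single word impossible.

key: cell and facing (now E) both changed — the 2 commands mix motion and turning
from: (-1, 2) facing south
t=1 straight(1) ⇒ (-1, 1) facing south
t=2 spin(left) ⇒ (-1, 1) facing east
uniquely the one of 9 2-step routes that fits.

straight(1), spin(left)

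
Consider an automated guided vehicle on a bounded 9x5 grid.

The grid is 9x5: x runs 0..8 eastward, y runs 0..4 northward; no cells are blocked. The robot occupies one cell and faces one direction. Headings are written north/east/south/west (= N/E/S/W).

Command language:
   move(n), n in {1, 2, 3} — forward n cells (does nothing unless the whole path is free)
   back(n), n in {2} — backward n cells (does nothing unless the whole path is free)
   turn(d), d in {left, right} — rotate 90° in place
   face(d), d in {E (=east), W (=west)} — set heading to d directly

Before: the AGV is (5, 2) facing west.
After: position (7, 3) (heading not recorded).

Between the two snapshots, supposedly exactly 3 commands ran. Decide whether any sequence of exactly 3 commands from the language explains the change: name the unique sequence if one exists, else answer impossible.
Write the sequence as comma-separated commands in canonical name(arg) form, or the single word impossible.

back(2), turn(right), move(1)

key: order matters: swapping back(2) and move(1) lands elsewhere
begin: (5, 2) facing west
[1] after back(2): (7, 2) facing west
[2] after turn(right): (7, 2) facing north
[3] after move(1): (7, 3) facing north
no rival 3-sequence matches.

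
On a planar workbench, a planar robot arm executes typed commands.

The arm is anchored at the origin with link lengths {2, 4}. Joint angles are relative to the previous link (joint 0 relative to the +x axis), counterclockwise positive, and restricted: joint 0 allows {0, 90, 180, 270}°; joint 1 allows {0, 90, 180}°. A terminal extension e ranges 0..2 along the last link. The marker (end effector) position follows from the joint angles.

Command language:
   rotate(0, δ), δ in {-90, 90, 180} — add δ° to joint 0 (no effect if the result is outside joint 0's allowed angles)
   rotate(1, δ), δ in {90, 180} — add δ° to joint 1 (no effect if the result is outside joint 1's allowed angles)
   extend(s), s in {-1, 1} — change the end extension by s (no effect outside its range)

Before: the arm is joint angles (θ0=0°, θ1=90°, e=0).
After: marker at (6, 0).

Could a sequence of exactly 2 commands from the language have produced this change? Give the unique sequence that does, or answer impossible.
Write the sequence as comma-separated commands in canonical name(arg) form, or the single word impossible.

rotate(1, 90), rotate(1, 180)

key: order matters: swapping rotate(1, 90) and rotate(1, 180) lands elsewhere
t0: joint angles (θ0=0°, θ1=90°, e=0)
[1] after rotate(1, 90): joint angles (θ0=0°, θ1=180°, e=0)
[2] after rotate(1, 180): joint angles (θ0=0°, θ1=0°, e=0)
uniquely the one of 49 2-step routes that fits.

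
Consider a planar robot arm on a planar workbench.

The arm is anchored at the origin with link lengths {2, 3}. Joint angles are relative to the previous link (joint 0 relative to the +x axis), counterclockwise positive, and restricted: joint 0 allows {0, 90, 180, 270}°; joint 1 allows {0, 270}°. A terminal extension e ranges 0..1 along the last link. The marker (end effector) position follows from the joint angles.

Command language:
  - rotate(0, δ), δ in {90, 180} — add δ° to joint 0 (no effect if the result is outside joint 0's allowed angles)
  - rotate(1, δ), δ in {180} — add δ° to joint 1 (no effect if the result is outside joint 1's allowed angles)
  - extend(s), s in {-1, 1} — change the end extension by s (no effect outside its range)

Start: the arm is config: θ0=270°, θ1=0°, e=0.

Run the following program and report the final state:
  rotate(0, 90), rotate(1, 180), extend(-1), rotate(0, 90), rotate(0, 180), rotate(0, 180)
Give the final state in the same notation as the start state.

config: θ0=90°, θ1=0°, e=0

begin: config: θ0=270°, θ1=0°, e=0
1. rotate(0, 90) → config: θ0=0°, θ1=0°, e=0
2. rotate(1, 180) → config: θ0=0°, θ1=0°, e=0
3. extend(-1) → config: θ0=0°, θ1=0°, e=0
4. rotate(0, 90) → config: θ0=90°, θ1=0°, e=0
5. rotate(0, 180) → config: θ0=270°, θ1=0°, e=0
6. rotate(0, 180) → config: θ0=90°, θ1=0°, e=0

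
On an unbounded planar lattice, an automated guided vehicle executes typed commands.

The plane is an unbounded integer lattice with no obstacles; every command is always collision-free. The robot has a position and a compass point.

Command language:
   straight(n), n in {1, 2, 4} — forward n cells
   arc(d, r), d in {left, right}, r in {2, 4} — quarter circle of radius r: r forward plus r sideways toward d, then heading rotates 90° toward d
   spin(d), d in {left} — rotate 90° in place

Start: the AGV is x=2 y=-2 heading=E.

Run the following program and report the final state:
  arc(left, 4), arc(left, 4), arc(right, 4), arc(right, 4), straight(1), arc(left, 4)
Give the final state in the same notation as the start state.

t0: x=2 y=-2 heading=E
1. arc(left, 4) → x=6 y=2 heading=N
2. arc(left, 4) → x=2 y=6 heading=W
3. arc(right, 4) → x=-2 y=10 heading=N
4. arc(right, 4) → x=2 y=14 heading=E
5. straight(1) → x=3 y=14 heading=E
6. arc(left, 4) → x=7 y=18 heading=N

x=7 y=18 heading=N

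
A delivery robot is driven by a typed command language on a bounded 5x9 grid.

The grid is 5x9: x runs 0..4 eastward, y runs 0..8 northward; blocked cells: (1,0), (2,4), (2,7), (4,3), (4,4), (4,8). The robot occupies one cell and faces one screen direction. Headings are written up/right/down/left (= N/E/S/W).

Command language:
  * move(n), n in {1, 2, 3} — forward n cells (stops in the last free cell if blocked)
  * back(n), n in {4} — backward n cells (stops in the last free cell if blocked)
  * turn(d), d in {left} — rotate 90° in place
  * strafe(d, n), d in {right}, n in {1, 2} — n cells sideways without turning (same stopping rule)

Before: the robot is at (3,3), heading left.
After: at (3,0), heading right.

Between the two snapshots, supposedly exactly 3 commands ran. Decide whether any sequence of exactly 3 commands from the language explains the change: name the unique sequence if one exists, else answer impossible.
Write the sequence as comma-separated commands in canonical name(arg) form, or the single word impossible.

turn(left), move(3), turn(left)

key: cell and facing (now E) both changed — the 3 commands mix motion and turning
start: at (3,3), heading left
t=1 turn(left) ⇒ at (3,3), heading down
t=2 move(3) ⇒ at (3,0), heading down
t=3 turn(left) ⇒ at (3,0), heading right
uniquely the one of 343 3-step routes that fits.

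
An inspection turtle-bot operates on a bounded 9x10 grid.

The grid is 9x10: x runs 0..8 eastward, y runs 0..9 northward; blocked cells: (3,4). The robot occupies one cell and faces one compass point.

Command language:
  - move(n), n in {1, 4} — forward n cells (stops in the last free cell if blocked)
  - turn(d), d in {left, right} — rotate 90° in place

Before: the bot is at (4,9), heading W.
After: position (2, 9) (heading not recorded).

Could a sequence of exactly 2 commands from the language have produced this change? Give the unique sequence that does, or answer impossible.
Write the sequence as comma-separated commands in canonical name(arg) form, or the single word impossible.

move(1), move(1)

start: at (4,9), heading W
1. move(1) → at (3,9), heading W
2. move(1) → at (2,9), heading W
no other 2-command option fits: unique.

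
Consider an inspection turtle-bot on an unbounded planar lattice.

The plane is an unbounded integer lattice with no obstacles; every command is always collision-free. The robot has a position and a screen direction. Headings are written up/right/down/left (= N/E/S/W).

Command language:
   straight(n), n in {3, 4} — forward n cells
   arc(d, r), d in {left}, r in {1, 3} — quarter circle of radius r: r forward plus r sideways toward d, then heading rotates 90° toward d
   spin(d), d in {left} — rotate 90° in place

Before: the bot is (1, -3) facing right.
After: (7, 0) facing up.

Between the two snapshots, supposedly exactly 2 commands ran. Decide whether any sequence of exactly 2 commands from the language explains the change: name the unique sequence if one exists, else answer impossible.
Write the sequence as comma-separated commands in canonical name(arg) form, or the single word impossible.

straight(3), arc(left, 3)

key: order matters: swapping straight(3) and arc(left, 3) lands elsewhere
from: (1, -3) facing right
step 1 (straight(3)): (4, -3) facing right
step 2 (arc(left, 3)): (7, 0) facing up
all 25 alternatives checked — unique.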